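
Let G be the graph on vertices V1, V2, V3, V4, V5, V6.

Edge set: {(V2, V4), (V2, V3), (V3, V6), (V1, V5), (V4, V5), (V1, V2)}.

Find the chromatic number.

2

V3 and V6 are adjacent, so at least 2 colors are needed.
2 colors suffice: color 1 → {V2, V5, V6}; color 2 → {V1, V3, V4}. Each edge has distinct colors on its endpoints.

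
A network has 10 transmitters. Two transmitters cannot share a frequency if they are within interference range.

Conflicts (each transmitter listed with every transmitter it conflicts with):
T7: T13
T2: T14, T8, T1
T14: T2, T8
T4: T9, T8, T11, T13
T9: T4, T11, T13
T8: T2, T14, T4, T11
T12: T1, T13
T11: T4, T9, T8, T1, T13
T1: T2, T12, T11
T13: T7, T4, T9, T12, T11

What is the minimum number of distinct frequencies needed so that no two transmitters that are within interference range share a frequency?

T4, T9, T11, T13 are mutually in conflict, so at least 4 frequencies are needed.
4 frequencies suffice: frequency 1 → {T7, T2, T12, T11}; frequency 2 → {T8, T1, T13}; frequency 3 → {T14, T4}; frequency 4 → {T9}. Each listed conflict is separated.

4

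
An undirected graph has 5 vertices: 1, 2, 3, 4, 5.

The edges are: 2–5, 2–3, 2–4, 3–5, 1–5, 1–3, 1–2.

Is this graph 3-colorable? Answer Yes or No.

1, 2, 3, 5 form a clique, so at least 4 colors are needed.
So 3 colors are not enough.

No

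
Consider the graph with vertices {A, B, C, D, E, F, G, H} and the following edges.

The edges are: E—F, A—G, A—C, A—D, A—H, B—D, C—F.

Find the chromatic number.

2

A and G are adjacent, so at least 2 colors are needed.
2 colors suffice: color red → {A, B, F}; color blue → {C, D, E, G, H}. No two adjacent vertices share a color.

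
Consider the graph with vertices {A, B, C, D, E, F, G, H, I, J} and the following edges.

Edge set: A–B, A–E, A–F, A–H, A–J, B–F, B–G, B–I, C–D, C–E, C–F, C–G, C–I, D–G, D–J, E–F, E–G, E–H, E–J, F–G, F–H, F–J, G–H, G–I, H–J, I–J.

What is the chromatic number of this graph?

A, E, F, H, J are mutually adjacent (a clique of size 5), so at least 5 colors are needed.
One proper 5-coloring: A=5, B=3, C=4, D=2, E=3, F=2, G=1, H=4, I=2, J=1. No two adjacent vertices share a color.

5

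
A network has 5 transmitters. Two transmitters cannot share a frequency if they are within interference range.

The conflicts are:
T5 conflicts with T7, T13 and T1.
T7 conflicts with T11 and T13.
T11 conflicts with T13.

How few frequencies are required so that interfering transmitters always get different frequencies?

T5, T7, T13 are mutually in conflict, so at least 3 frequencies are needed.
3 frequencies suffice: T5=3, T7=2, T11=3, T13=1, T1=1. Every pair that conflicts lands in different frequencies.

3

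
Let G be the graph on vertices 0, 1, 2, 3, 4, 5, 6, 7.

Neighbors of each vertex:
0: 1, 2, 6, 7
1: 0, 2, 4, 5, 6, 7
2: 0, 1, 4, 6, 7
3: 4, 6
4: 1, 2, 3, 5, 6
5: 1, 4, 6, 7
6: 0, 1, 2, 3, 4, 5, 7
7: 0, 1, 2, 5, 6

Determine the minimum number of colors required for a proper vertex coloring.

5

0, 1, 2, 6, 7 are mutually adjacent (a clique of size 5), so at least 5 colors are needed.
5 colors suffice: color red → {6}; color blue → {1, 3}; color green → {4, 7}; color yellow → {2, 5}; color purple → {0}. Each edge has distinct colors on its endpoints.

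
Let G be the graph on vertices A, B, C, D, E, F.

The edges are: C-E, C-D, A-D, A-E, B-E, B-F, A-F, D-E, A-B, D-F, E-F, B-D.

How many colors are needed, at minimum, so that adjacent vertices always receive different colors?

A, B, D, E, F form a clique, so at least 5 colors are needed.
One proper 5-coloring: A=purple, B=yellow, C=green, D=red, E=blue, F=green. Every edge joins two different colors.

5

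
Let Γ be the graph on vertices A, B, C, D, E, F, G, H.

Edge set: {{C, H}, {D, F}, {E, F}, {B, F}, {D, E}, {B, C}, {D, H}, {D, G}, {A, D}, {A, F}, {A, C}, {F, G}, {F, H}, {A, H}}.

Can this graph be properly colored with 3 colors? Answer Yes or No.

No

A, D, F, H form a clique, so at least 4 colors are needed.
So 3 colors are not enough.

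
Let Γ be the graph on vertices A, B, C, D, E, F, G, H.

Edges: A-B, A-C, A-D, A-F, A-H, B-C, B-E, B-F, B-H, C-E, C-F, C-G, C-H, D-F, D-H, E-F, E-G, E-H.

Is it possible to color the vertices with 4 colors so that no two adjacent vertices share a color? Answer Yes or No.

Yes

The chromatic number is 4. A, B, C, H form a clique, so at least 4 colors are needed.
4 colors suffice: color red → {C, D}; color blue → {B, G}; color green → {F, H}; color yellow → {A, E}.
That is already a proper 4-coloring.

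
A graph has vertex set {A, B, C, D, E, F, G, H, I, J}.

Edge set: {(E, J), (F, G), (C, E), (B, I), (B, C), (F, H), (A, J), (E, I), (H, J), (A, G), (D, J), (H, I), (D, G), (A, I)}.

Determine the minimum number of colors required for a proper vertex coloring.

The cycle F-H-I-A-G-F has odd length 5, so it cannot be 2-colored; at least 3 colors are needed.
3 colors suffice: color 1 → {C, G, I, J}; color 2 → {A, B, D, E, H}; color 3 → {F}. No two adjacent vertices share a color.

3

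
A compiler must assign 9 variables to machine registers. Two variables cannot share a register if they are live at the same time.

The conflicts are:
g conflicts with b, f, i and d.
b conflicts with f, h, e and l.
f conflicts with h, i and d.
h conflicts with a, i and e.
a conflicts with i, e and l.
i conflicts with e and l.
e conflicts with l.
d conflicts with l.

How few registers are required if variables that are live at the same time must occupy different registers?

4

h, a, i, e pairwise conflict, so at least 4 registers are needed.
4 registers suffice: register 1 → {b, i, d}; register 2 → {f, e}; register 3 → {g, h, l}; register 4 → {a}. Each listed conflict is separated.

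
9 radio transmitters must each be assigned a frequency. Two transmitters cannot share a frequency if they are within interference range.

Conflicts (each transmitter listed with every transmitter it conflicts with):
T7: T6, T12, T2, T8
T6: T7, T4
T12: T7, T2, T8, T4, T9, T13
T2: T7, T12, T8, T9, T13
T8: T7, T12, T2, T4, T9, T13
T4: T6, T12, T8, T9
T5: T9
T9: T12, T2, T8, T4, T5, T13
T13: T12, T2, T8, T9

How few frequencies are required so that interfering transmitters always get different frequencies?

T12, T2, T8, T9, T13 all conflict with each other, so at least 5 frequencies are needed.
5 frequencies suffice: frequency 1 → {T7, T9}; frequency 2 → {T6, T8, T5}; frequency 3 → {T12}; frequency 4 → {T2, T4}; frequency 5 → {T13}. Each listed conflict is separated.

5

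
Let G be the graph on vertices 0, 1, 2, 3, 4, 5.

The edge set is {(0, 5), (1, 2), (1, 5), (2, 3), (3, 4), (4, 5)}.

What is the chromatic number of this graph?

The cycle 5-1-2-3-4-5 has odd length 5, so it cannot be 2-colored; at least 3 colors are needed.
3 colors suffice: 0=blue, 1=blue, 2=red, 3=green, 4=blue, 5=red. Each edge has distinct colors on its endpoints.

3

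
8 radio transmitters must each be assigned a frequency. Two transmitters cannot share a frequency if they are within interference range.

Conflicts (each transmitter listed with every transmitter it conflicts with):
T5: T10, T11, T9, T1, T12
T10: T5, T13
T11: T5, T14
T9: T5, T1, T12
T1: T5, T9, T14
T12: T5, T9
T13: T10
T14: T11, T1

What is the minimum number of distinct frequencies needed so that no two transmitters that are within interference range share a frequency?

3

T5, T9, T1 are mutually in conflict, so at least 3 frequencies are needed.
3 frequencies suffice: frequency 1 → {T5, T13, T14}; frequency 2 → {T10, T11, T9}; frequency 3 → {T1, T12}. No two conflicting transmitters share a frequency.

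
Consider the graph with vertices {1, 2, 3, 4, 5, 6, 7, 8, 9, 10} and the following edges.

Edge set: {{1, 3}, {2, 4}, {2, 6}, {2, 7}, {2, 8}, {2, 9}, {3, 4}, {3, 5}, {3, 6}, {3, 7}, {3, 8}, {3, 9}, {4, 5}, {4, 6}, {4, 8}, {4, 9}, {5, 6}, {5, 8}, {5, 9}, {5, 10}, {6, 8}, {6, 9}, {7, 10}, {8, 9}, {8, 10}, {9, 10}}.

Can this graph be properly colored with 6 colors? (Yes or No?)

The chromatic number is 6. 3, 4, 5, 6, 8, 9 are pairwise adjacent (a clique of size 6), so at least 6 colors are needed.
One proper 6-coloring: 1=a, 2=b, 3=b, 4=f, 5=e, 6=d, 7=a, 8=c, 9=a, 10=b.
That is already a proper 6-coloring.

Yes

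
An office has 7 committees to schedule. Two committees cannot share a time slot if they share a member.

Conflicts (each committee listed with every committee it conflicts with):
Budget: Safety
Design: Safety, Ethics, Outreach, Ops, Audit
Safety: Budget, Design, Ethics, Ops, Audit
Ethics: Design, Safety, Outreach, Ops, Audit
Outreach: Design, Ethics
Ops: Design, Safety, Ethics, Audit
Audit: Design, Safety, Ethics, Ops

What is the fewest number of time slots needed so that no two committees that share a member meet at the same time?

5

Design, Safety, Ethics, Ops, Audit are mutually in conflict, so at least 5 time slots are needed.
5 time slots suffice: Budget=1, Design=2, Safety=3, Ethics=1, Outreach=3, Ops=5, Audit=4. Each listed conflict is separated.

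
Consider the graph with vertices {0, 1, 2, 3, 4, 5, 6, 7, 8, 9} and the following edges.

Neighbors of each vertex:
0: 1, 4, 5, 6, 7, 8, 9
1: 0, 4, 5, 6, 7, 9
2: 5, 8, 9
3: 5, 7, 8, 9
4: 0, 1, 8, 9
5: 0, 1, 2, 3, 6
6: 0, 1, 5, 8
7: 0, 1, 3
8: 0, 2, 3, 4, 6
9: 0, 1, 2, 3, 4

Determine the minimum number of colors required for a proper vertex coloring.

4

0, 1, 5, 6 are mutually adjacent (a clique of size 4), so at least 4 colors are needed.
4 colors suffice: color a → {0, 2, 3}; color b → {1, 8}; color c → {5, 7, 9}; color d → {4, 6}. Every edge joins two different colors.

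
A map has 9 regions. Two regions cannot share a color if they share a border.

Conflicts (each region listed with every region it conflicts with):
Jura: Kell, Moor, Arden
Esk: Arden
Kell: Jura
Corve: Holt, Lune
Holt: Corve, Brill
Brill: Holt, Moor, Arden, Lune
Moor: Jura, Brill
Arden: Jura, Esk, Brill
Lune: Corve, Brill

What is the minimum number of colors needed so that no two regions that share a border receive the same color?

2

Jura and Moor conflict, so at least 2 colors are needed.
One proper 2-coloring: Jura=1, Esk=1, Kell=2, Corve=1, Holt=2, Brill=1, Moor=2, Arden=2, Lune=2. Every pair that conflicts lands in different colors.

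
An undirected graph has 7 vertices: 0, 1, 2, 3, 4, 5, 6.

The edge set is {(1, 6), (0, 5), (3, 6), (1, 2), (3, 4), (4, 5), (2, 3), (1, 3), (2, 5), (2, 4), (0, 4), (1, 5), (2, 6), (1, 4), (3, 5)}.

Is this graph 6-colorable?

The chromatic number is 5. 1, 2, 3, 4, 5 are mutually adjacent (a clique of size 5), so at least 5 colors are needed.
5 colors suffice: 0=a, 1=c, 2=b, 3=a, 4=e, 5=d, 6=d.
Since 6 ≥ 5, a proper 6-coloring certainly exists.

Yes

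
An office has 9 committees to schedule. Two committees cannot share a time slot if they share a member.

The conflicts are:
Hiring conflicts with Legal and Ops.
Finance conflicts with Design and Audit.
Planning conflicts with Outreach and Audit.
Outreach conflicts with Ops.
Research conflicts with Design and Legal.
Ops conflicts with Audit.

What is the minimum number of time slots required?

3

The cycle Audit-Ops-Hiring-Legal-Research-Design-Finance-Audit has odd length 7, so it cannot be 2-colored; at least 3 time slots are needed.
3 time slots suffice: time slot 1 → {Outreach, Design, Legal, Audit}; time slot 2 → {Finance, Planning, Research, Ops}; time slot 3 → {Hiring}. No two conflicting committees share a time slot.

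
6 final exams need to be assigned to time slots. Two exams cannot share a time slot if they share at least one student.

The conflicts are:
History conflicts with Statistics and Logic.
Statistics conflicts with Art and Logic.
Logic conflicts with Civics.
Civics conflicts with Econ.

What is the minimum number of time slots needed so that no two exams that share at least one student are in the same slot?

History, Statistics, Logic pairwise conflict, so at least 3 time slots are needed.
Using 3 time slots: History=3, Statistics=1, Art=2, Logic=2, Civics=1, Econ=2. No two conflicting exams share a time slot.

3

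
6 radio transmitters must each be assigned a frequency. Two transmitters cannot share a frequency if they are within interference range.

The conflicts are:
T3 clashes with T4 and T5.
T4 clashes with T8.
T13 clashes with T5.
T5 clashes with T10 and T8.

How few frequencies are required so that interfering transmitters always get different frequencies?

2

T5 and T10 conflict, so at least 2 frequencies are needed.
2 frequencies suffice: frequency 1 → {T4, T5}; frequency 2 → {T3, T13, T10, T8}. Every pair that conflicts lands in different frequencies.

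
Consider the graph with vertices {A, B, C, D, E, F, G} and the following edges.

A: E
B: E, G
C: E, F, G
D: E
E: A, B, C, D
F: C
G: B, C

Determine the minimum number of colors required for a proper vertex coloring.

D and E are adjacent, so at least 2 colors are needed.
2 colors suffice: color red → {E, F, G}; color blue → {A, B, C, D}. No two adjacent vertices share a color.

2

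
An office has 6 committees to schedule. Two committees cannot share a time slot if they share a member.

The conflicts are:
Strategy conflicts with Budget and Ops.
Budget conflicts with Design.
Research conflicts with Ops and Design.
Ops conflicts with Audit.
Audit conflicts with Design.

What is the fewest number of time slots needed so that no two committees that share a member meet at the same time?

The cycle Research-Design-Budget-Strategy-Ops-Research has odd length 5, so it cannot be 2-colored; at least 3 time slots are needed.
A valid assignment using 3 time slots: Strategy=3, Budget=2, Research=2, Ops=1, Audit=2, Design=1. No two conflicting committees share a time slot.

3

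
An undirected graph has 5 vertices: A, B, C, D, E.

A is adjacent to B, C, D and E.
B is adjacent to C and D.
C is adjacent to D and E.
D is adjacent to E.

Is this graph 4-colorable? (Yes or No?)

Yes

The chromatic number is 4. A, B, C, D are mutually adjacent (a clique of size 4), so at least 4 colors are needed.
4 colors suffice: color 1 → {D}; color 2 → {A}; color 3 → {C}; color 4 → {B, E}.
That is already a proper 4-coloring.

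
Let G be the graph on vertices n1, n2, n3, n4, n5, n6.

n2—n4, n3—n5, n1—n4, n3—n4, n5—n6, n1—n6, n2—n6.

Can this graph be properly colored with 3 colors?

Yes

The chromatic number is 3. The cycle n6-n1-n4-n3-n5-n6 has odd length 5, so it cannot be 2-colored; at least 3 colors are needed.
3 colors suffice: color 1 → {n4, n6}; color 2 → {n1, n2, n5}; color 3 → {n3}.
That is already a proper 3-coloring.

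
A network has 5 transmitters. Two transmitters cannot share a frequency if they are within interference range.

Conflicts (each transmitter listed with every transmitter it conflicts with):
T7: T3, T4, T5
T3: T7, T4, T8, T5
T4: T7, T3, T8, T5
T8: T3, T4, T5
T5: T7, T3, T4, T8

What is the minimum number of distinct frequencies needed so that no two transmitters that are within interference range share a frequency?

4

T3, T4, T8, T5 are mutually in conflict, so at least 4 frequencies are needed.
4 frequencies suffice: T7=4, T3=1, T4=2, T8=4, T5=3. Every pair that conflicts lands in different frequencies.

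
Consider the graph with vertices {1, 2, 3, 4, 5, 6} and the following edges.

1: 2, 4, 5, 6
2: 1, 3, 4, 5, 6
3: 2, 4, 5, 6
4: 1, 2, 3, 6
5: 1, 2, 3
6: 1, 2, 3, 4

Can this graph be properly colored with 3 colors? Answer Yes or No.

1, 2, 4, 6 form a clique, so at least 4 colors are needed.
So 3 colors are not enough.

No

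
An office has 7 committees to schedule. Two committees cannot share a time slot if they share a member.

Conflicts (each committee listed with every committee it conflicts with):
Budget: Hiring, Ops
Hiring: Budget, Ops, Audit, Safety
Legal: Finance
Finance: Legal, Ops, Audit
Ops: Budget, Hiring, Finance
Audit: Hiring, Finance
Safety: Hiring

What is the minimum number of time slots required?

Budget, Hiring, Ops all conflict with each other, so at least 3 time slots are needed.
3 time slots suffice: time slot 1 → {Hiring, Finance}; time slot 2 → {Legal, Ops, Audit, Safety}; time slot 3 → {Budget}. Each listed conflict is separated.

3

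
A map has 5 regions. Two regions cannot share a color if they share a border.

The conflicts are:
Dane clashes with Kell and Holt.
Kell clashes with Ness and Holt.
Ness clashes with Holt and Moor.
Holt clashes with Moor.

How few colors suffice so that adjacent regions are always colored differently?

Dane, Kell, Holt all conflict with each other, so at least 3 colors are needed.
3 colors suffice: color 1 → {Holt}; color 2 → {Kell, Moor}; color 3 → {Dane, Ness}. Every pair that conflicts lands in different colors.

3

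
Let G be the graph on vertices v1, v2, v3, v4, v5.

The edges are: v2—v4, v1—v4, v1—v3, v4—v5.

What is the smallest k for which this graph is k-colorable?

v1 and v3 are adjacent, so at least 2 colors are needed.
One proper 2-coloring: v1=B, v2=B, v3=R, v4=R, v5=B. Every edge joins two different colors.

2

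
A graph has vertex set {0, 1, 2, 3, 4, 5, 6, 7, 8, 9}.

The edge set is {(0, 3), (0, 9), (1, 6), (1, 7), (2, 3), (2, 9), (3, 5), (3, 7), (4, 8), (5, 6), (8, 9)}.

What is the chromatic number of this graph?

3

The cycle 6-1-7-3-5-6 has odd length 5, so it cannot be 2-colored; at least 3 colors are needed.
A valid assignment using 3 colors: 0=blue, 1=red, 2=blue, 3=red, 4=red, 5=green, 6=blue, 7=blue, 8=blue, 9=red. No two adjacent vertices share a color.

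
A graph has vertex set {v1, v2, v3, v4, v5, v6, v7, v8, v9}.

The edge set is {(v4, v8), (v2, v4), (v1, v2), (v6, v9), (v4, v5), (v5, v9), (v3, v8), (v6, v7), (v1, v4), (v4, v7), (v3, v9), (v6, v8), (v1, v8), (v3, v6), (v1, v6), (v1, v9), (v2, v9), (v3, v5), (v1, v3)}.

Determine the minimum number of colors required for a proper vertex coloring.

v1, v3, v6, v8 are mutually adjacent (a clique of size 4), so at least 4 colors are needed.
A valid assignment using 4 colors: v1=1, v2=4, v3=4, v4=2, v5=1, v6=2, v7=1, v8=3, v9=3. No two adjacent vertices share a color.

4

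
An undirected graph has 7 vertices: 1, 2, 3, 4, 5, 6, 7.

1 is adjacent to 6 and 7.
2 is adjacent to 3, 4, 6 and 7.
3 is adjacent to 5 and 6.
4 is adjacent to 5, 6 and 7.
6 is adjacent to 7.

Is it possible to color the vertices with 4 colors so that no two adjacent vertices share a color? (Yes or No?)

The chromatic number is 4. 2, 4, 6, 7 are mutually adjacent (a clique of size 4), so at least 4 colors are needed.
4 colors suffice: 1=b, 2=c, 3=b, 4=b, 5=a, 6=a, 7=d.
That is already a proper 4-coloring.

Yes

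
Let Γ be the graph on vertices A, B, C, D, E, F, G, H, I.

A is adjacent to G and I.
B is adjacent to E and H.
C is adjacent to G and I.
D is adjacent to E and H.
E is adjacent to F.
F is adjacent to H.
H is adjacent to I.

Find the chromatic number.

C and I are adjacent, so at least 2 colors are needed.
2 colors suffice: color red → {A, C, E, H}; color blue → {B, D, F, G, I}. Each edge has distinct colors on its endpoints.

2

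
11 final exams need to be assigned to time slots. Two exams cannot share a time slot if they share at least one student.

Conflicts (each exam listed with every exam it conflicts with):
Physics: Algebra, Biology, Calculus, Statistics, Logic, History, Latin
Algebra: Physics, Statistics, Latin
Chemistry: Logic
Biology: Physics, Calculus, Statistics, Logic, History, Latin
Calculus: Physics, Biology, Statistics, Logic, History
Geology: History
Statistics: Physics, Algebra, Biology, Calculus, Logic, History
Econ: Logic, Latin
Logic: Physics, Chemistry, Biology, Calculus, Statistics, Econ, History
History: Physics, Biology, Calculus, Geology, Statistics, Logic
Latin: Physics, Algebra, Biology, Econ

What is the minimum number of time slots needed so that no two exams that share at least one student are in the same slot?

Physics, Biology, Calculus, Statistics, Logic, History are mutually in conflict, so at least 6 time slots are needed.
6 time slots suffice: time slot 1 → {Geology, Logic, Latin}; time slot 2 → {Physics, Chemistry, Econ}; time slot 3 → {Statistics}; time slot 4 → {Algebra, Biology}; time slot 5 → {History}; time slot 6 → {Calculus}. Every pair that conflicts lands in different time slots.

6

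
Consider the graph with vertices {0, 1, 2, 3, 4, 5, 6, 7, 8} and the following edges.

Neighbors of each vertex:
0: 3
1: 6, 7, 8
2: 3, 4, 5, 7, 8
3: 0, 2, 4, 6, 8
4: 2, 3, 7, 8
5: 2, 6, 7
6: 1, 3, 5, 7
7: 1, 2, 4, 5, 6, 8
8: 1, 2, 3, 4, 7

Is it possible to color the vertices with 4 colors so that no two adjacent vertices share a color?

Yes

The chromatic number is 4. 2, 3, 4, 8 are pairwise adjacent (a clique of size 4), so at least 4 colors are needed.
A valid assignment using 4 colors: 0=b, 1=d, 2=b, 3=a, 4=d, 5=c, 6=b, 7=a, 8=c.
That is already a proper 4-coloring.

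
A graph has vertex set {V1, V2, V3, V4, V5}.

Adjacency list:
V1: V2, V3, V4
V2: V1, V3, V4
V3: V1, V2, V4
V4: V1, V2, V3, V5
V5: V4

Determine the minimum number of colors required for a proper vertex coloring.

V1, V2, V3, V4 are mutually adjacent (a clique of size 4), so at least 4 colors are needed.
One proper 4-coloring: V1=4, V2=2, V3=3, V4=1, V5=2. Every edge joins two different colors.

4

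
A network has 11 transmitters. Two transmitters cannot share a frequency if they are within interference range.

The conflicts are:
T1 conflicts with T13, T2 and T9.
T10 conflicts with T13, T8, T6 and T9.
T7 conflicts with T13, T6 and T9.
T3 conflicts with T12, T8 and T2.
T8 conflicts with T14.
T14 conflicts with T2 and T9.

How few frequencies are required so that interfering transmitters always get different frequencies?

2

T7 and T9 conflict, so at least 2 frequencies are needed.
2 frequencies suffice: frequency 1 → {T13, T12, T8, T6, T2, T9}; frequency 2 → {T1, T10, T7, T3, T14}. Every pair that conflicts lands in different frequencies.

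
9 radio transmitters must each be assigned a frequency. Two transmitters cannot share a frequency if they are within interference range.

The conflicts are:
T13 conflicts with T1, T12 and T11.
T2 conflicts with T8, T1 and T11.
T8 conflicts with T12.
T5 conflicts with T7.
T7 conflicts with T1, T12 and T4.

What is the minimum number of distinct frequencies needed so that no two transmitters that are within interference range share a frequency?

The cycle T12-T13-T11-T2-T8-T12 has odd length 5, so it cannot be 2-colored; at least 3 frequencies are needed.
3 frequencies suffice: T13=1, T2=1, T8=3, T5=2, T7=1, T1=2, T12=2, T11=2, T4=2. No two conflicting transmitters share a frequency.

3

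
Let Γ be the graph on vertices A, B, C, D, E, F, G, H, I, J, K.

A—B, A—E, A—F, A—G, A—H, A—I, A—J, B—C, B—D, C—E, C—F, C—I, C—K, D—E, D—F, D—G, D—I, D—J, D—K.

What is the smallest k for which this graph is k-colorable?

A and I are adjacent, so at least 2 colors are needed.
2 colors suffice: color 1 → {A, C, D}; color 2 → {B, E, F, G, H, I, J, K}. Each edge has distinct colors on its endpoints.

2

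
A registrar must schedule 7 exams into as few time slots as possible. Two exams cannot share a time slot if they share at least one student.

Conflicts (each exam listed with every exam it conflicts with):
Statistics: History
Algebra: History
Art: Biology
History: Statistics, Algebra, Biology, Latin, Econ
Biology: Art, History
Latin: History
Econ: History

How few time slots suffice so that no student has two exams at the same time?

2

History and Econ conflict, so at least 2 time slots are needed.
A valid assignment using 2 time slots: Statistics=2, Algebra=2, Art=1, History=1, Biology=2, Latin=2, Econ=2. No two conflicting exams share a time slot.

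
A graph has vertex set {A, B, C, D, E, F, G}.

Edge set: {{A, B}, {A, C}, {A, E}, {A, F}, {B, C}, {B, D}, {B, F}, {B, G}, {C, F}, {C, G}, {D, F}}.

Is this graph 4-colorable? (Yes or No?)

Yes

The chromatic number is 4. A, B, C, F are pairwise adjacent (a clique of size 4), so at least 4 colors are needed.
A valid assignment using 4 colors: A=4, B=1, C=2, D=2, E=1, F=3, G=3.
That is already a proper 4-coloring.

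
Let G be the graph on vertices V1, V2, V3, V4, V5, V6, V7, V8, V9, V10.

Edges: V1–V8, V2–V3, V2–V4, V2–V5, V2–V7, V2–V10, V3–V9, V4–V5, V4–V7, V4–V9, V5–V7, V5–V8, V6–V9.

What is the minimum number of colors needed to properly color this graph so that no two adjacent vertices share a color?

V2, V4, V5, V7 are mutually adjacent (a clique of size 4), so at least 4 colors are needed.
One proper 4-coloring: V1=2, V2=1, V3=2, V4=2, V5=3, V6=2, V7=4, V8=1, V9=1, V10=2. No two adjacent vertices share a color.

4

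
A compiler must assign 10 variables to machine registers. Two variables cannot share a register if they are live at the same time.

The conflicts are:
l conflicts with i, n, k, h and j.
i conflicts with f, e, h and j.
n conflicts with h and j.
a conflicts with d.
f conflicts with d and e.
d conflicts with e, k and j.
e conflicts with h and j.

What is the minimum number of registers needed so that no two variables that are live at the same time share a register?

i, e, j pairwise conflict, so at least 3 registers are needed.
3 registers suffice: register 1 → {a, f, k, h, j}; register 2 → {l, e}; register 3 → {i, n, d}. Every pair that conflicts lands in different registers.

3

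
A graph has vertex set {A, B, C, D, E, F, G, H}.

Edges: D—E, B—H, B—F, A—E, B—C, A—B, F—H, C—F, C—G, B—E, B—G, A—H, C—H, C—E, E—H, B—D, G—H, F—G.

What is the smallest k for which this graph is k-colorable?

5

B, C, F, G, H are mutually adjacent (a clique of size 5), so at least 5 colors are needed.
5 colors suffice: color red → {B}; color blue → {D, H}; color green → {E, G}; color yellow → {A, C}; color purple → {F}. No two adjacent vertices share a color.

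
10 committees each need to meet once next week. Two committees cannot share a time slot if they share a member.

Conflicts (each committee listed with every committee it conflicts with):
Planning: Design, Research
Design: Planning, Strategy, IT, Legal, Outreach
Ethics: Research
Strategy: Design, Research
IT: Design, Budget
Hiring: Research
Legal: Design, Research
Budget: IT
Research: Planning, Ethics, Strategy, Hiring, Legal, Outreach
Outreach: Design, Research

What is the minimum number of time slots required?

2

Planning and Research conflict, so at least 2 time slots are needed.
2 time slots suffice: time slot 1 → {Design, Budget, Research}; time slot 2 → {Planning, Ethics, Strategy, IT, Hiring, Legal, Outreach}. Each listed conflict is separated.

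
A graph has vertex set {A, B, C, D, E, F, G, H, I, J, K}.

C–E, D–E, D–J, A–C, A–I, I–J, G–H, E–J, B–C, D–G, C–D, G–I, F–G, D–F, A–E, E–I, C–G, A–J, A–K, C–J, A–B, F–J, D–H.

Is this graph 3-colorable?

No

A, E, I, J are pairwise adjacent (a clique of size 4), so at least 4 colors are needed.
So 3 colors are not enough.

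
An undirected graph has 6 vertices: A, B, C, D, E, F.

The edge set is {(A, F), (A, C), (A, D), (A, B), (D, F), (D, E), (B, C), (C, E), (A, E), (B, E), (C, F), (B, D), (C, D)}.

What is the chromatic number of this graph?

5

A, B, C, D, E are pairwise adjacent (a clique of size 5), so at least 5 colors are needed.
5 colors suffice: color 1 → {D}; color 2 → {A}; color 3 → {C}; color 4 → {E, F}; color 5 → {B}. Every edge joins two different colors.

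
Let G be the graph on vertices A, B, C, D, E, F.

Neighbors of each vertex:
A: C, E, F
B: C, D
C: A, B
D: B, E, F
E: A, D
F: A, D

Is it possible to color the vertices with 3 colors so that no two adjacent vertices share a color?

The chromatic number is 3. The cycle D-F-A-C-B-D has odd length 5, so it cannot be 2-colored; at least 3 colors are needed.
3 colors suffice: color 1 → {A, D}; color 2 → {B, E, F}; color 3 → {C}.
That is already a proper 3-coloring.

Yes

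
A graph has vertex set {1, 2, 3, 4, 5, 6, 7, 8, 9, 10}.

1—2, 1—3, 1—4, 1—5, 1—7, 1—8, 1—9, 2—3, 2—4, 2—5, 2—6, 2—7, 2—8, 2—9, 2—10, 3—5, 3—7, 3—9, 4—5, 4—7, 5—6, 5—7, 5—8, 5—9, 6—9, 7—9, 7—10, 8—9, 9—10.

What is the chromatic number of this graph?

6

1, 2, 3, 5, 7, 9 are mutually adjacent (a clique of size 6), so at least 6 colors are needed.
A valid assignment using 6 colors: 1=yellow, 2=red, 3=orange, 4=green, 5=blue, 6=yellow, 7=purple, 8=purple, 9=green, 10=blue. Every edge joins two different colors.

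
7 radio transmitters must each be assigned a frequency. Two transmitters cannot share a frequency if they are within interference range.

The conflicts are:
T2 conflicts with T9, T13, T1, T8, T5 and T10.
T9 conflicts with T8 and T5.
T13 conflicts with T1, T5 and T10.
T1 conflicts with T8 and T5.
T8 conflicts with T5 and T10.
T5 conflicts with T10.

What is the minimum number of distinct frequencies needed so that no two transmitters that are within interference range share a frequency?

4

T2, T1, T8, T5 pairwise conflict, so at least 4 frequencies are needed.
4 frequencies suffice: frequency 1 → {T2}; frequency 2 → {T5}; frequency 3 → {T13, T8}; frequency 4 → {T9, T1, T10}. Every pair that conflicts lands in different frequencies.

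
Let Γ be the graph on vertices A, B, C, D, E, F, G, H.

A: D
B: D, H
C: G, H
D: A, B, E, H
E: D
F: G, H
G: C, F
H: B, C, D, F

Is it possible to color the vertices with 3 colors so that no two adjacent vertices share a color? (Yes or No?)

Yes

The chromatic number is 3. B, D, H are mutually adjacent, so at least 3 colors are needed.
3 colors suffice: A=1, B=3, C=2, D=2, E=1, F=2, G=1, H=1.
That is already a proper 3-coloring.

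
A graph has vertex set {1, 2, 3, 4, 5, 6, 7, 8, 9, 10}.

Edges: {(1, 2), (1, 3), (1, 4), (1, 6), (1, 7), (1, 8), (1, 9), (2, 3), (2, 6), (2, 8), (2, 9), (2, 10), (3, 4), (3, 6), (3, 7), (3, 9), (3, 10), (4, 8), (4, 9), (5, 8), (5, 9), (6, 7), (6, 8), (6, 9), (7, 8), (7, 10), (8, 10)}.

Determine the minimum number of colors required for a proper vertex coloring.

1, 2, 3, 6, 9 form a clique, so at least 5 colors are needed.
5 colors suffice: color red → {1, 5, 10}; color blue → {3, 8}; color green → {2, 4, 7}; color yellow → {6}; color purple → {9}. Each edge has distinct colors on its endpoints.

5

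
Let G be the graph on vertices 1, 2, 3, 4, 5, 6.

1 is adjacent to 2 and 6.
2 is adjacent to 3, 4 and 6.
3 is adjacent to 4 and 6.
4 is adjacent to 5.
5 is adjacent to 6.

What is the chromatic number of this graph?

1, 2, 6 are pairwise adjacent, so at least 3 colors are needed.
3 colors suffice: color red → {4, 6}; color blue → {2, 5}; color green → {1, 3}. No two adjacent vertices share a color.

3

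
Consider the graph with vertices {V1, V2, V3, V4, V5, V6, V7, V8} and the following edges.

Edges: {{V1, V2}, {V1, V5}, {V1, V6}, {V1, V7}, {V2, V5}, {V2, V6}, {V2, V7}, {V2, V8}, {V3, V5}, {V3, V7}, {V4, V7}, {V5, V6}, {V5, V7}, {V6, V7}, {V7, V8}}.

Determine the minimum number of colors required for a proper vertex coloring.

V1, V2, V5, V6, V7 are pairwise adjacent (a clique of size 5), so at least 5 colors are needed.
5 colors suffice: color red → {V7}; color blue → {V2, V3, V4}; color green → {V5, V8}; color yellow → {V6}; color purple → {V1}. No two adjacent vertices share a color.

5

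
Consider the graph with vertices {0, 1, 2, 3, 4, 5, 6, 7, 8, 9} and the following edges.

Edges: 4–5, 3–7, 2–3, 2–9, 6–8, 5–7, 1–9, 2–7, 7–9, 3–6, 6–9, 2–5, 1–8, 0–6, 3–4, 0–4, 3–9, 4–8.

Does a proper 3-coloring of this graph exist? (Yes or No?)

No

2, 3, 7, 9 are mutually adjacent (a clique of size 4), so at least 4 colors are needed.
So 3 colors are not enough.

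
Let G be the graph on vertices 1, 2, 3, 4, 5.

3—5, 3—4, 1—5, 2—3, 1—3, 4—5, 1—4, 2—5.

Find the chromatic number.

4

1, 3, 4, 5 are mutually adjacent (a clique of size 4), so at least 4 colors are needed.
A valid assignment using 4 colors: 1=yellow, 2=green, 3=blue, 4=green, 5=red. Every edge joins two different colors.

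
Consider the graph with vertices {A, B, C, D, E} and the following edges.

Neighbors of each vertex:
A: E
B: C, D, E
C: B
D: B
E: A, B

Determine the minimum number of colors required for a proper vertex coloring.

2

B and E are adjacent, so at least 2 colors are needed.
2 colors suffice: A=red, B=red, C=blue, D=blue, E=blue. Each edge has distinct colors on its endpoints.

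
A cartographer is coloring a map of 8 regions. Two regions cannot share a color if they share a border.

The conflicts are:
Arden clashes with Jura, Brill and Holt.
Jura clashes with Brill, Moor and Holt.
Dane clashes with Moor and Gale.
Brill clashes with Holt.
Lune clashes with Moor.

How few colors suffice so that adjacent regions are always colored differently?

4

Arden, Jura, Brill, Holt pairwise conflict, so at least 4 colors are needed.
4 colors suffice: color 1 → {Jura, Dane, Lune}; color 2 → {Arden, Moor, Gale}; color 3 → {Holt}; color 4 → {Brill}. Every pair that conflicts lands in different colors.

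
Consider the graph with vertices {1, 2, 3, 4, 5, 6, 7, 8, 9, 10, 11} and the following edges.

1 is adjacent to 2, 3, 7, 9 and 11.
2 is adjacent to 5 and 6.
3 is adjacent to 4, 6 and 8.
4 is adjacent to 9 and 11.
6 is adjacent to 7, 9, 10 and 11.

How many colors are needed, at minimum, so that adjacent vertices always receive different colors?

6 and 10 are adjacent, so at least 2 colors are needed.
One proper 2-coloring: 1=a, 2=b, 3=b, 4=a, 5=a, 6=a, 7=b, 8=a, 9=b, 10=b, 11=b. Each edge has distinct colors on its endpoints.

2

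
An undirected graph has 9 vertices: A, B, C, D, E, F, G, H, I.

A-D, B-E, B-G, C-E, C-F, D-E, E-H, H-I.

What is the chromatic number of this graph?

2

B and G are adjacent, so at least 2 colors are needed.
2 colors suffice: color 1 → {A, E, F, G, I}; color 2 → {B, C, D, H}. Every edge joins two different colors.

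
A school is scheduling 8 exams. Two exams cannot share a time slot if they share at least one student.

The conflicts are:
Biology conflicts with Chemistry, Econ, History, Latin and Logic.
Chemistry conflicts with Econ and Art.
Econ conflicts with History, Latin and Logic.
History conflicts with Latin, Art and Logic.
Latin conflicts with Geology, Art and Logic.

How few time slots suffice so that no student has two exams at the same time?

Biology, Econ, History, Latin, Logic all conflict with each other, so at least 5 time slots are needed.
5 time slots suffice: time slot 1 → {Chemistry, Latin}; time slot 2 → {Econ, Geology, Art}; time slot 3 → {Biology}; time slot 4 → {History}; time slot 5 → {Logic}. Each listed conflict is separated.

5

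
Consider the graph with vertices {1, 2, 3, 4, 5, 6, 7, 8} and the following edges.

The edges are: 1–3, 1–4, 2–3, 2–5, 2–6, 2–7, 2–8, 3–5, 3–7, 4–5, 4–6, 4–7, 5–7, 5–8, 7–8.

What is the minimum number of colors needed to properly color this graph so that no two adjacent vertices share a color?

2, 3, 5, 7 form a clique, so at least 4 colors are needed.
4 colors suffice: color red → {1, 6, 7}; color blue → {5}; color green → {2, 4}; color yellow → {3, 8}. Every edge joins two different colors.

4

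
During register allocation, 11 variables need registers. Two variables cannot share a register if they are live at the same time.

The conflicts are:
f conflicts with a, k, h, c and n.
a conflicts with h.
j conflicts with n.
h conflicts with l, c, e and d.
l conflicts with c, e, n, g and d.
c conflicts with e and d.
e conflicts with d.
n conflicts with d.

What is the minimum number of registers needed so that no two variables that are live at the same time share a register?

h, l, c, e, d all conflict with each other, so at least 5 registers are needed.
Using 5 registers: f=2, a=3, k=1, j=2, h=1, l=2, c=3, e=5, n=1, g=1, d=4. No two conflicting variables share a register.

5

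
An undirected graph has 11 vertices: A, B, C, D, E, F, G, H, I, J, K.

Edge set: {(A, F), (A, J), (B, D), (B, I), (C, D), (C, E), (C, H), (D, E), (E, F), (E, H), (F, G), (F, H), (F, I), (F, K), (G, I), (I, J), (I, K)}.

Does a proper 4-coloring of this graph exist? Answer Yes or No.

Yes

The chromatic number is 3. F, I, K are mutually adjacent, so at least 3 colors are needed.
3 colors suffice: color red → {B, C, F, J}; color blue → {A, E, I}; color green → {D, G, H, K}.
Since 4 ≥ 3, a proper 4-coloring certainly exists.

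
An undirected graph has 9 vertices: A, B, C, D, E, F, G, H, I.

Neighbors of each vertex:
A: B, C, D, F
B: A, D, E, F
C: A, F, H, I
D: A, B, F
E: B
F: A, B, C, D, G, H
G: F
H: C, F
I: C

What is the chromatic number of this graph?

4

A, B, D, F are pairwise adjacent (a clique of size 4), so at least 4 colors are needed.
One proper 4-coloring: A=3, B=2, C=2, D=4, E=1, F=1, G=2, H=3, I=1. Each edge has distinct colors on its endpoints.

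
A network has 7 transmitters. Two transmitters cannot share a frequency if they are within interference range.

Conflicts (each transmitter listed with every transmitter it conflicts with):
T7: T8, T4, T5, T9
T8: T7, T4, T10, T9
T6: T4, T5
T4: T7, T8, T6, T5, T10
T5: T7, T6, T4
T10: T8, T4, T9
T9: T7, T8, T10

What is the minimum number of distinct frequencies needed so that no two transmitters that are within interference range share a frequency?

3

T8, T10, T9 pairwise conflict, so at least 3 frequencies are needed.
3 frequencies suffice: T7=2, T8=3, T6=2, T4=1, T5=3, T10=2, T9=1. Every pair that conflicts lands in different frequencies.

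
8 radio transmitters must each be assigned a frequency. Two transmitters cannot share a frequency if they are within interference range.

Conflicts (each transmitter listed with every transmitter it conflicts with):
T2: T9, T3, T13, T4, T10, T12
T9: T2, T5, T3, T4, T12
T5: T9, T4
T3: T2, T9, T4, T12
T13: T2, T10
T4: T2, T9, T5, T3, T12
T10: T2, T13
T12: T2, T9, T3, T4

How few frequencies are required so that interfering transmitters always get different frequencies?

T2, T9, T3, T4, T12 all conflict with each other, so at least 5 frequencies are needed.
5 frequencies suffice: frequency 1 → {T2, T5}; frequency 2 → {T9, T13}; frequency 3 → {T4, T10}; frequency 4 → {T3}; frequency 5 → {T12}. Each listed conflict is separated.

5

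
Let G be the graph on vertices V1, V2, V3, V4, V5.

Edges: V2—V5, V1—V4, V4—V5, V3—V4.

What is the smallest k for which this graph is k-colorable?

2

V4 and V5 are adjacent, so at least 2 colors are needed.
2 colors suffice: V1=B, V2=R, V3=B, V4=R, V5=B. Every edge joins two different colors.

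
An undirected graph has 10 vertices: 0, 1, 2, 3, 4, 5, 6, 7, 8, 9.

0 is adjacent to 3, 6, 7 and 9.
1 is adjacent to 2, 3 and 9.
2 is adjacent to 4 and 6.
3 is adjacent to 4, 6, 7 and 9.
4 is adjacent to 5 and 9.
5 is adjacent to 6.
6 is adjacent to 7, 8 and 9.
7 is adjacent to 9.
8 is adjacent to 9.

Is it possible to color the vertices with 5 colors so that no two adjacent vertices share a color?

Yes

The chromatic number is 5. 0, 3, 6, 7, 9 are mutually adjacent (a clique of size 5), so at least 5 colors are needed.
One proper 5-coloring: 0=purple, 1=blue, 2=red, 3=green, 4=blue, 5=red, 6=blue, 7=yellow, 8=green, 9=red.
That is already a proper 5-coloring.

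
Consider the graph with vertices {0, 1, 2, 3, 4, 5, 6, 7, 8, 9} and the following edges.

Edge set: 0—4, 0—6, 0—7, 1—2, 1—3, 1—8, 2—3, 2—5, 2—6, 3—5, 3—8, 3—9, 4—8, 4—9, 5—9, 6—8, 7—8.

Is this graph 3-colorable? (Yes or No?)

Yes

The chromatic number is 3. 3, 5, 9 are pairwise adjacent, so at least 3 colors are needed.
3 colors suffice: color red → {3, 4, 6, 7}; color blue → {0, 2, 8, 9}; color green → {1, 5}.
That is already a proper 3-coloring.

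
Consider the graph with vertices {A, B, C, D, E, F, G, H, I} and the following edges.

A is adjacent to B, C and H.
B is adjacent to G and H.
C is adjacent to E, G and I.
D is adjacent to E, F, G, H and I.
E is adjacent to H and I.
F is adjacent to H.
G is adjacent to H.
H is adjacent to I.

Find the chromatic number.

D, E, H, I are pairwise adjacent (a clique of size 4), so at least 4 colors are needed.
A valid assignment using 4 colors: A=green, B=blue, C=red, D=blue, E=yellow, F=green, G=green, H=red, I=green. Each edge has distinct colors on its endpoints.

4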